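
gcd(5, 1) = 1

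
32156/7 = 4593+5/7 = 4593.71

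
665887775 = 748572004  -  82684229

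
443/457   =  443/457 = 0.97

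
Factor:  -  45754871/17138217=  - 3^( - 1) * 17^1 * 29^( - 1)*196991^( - 1) * 2691463^1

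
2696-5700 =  - 3004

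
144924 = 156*929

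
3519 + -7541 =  - 4022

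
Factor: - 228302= - 2^1*211^1*541^1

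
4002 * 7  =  28014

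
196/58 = 98/29 = 3.38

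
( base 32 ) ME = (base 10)718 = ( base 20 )1FI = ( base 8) 1316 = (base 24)15m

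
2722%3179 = 2722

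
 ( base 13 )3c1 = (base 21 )1AD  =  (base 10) 664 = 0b1010011000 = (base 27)OG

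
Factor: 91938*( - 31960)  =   - 2938338480 = - 2^4*3^1 * 5^1*7^1*11^1 *17^1*47^1*199^1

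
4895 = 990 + 3905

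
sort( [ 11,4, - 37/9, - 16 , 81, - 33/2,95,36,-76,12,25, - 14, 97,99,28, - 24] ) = [ - 76, - 24 , - 33/2, - 16, - 14, - 37/9, 4  ,  11,12,25,28, 36,81,95,97, 99] 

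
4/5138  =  2/2569  =  0.00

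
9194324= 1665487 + 7528837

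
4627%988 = 675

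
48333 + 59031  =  107364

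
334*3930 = 1312620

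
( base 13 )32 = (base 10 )41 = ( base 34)17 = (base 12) 35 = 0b101001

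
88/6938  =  44/3469 = 0.01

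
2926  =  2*1463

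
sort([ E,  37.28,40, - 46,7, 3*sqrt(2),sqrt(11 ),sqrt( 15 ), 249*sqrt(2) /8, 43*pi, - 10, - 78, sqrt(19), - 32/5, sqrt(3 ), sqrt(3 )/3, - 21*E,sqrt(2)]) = [-78, - 21*E, - 46, - 10, - 32/5,  sqrt(3) /3, sqrt( 2), sqrt(3),E,sqrt(11),sqrt( 15), 3*sqrt( 2), sqrt(19), 7, 37.28,40, 249 * sqrt(2)/8, 43*pi]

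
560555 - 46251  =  514304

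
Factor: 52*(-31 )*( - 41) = 2^2 *13^1*31^1*41^1 =66092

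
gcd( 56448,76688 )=16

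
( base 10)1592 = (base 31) 1KB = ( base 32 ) 1ho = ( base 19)47f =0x638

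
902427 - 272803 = 629624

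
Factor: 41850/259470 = 5^1*31^( - 1)= 5/31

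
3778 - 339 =3439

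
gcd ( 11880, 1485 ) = 1485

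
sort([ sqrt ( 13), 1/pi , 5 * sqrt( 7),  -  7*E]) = [-7*E,1/pi,sqrt(13 ), 5*sqrt(7 )]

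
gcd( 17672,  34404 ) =188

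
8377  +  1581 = 9958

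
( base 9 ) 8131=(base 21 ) d9j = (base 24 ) A7D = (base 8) 13465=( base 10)5941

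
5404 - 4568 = 836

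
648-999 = -351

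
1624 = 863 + 761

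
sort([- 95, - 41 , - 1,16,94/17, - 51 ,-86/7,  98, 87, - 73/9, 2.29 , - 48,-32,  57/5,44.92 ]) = [-95, - 51, - 48,- 41, - 32,-86/7, - 73/9,-1,2.29, 94/17 , 57/5 , 16, 44.92,87, 98 ]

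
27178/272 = 99 + 125/136 = 99.92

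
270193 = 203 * 1331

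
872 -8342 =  - 7470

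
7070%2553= 1964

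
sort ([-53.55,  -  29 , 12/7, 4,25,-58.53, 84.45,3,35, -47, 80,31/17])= [-58.53,  -  53.55,-47, - 29, 12/7, 31/17,3,4, 25, 35,80, 84.45]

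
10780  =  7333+3447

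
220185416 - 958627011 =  - 738441595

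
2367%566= 103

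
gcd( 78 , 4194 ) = 6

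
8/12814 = 4/6407 = 0.00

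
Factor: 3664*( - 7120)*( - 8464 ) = 220806123520 = 2^12*5^1*23^2*89^1*229^1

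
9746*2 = 19492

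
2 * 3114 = 6228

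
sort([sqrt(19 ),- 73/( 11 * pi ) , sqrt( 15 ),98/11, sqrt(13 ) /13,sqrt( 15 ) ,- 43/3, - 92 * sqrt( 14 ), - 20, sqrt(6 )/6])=[ - 92 * sqrt( 14 ), - 20, - 43/3, - 73/( 11*pi ),sqrt( 13)/13,sqrt( 6)/6 , sqrt ( 15), sqrt (15 ),sqrt(19), 98/11]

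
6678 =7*954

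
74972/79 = 949 + 1/79  =  949.01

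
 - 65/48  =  - 2 + 31/48 = -  1.35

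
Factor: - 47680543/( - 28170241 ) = 11^( - 1)*17^( - 1) * 199^( - 1 )*757^( - 1)*47680543^1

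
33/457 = 33/457=0.07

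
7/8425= 7/8425 = 0.00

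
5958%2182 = 1594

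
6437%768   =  293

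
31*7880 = 244280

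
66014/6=33007/3  =  11002.33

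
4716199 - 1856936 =2859263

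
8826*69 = 608994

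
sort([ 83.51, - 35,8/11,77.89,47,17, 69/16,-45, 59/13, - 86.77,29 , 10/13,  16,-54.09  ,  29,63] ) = [ - 86.77, - 54.09,  -  45 , - 35 , 8/11,  10/13, 69/16, 59/13, 16,17 , 29  ,  29,  47, 63,77.89,  83.51 ] 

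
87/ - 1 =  - 87 + 0/1 = -87.00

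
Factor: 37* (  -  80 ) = - 2960 = - 2^4 * 5^1*37^1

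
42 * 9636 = 404712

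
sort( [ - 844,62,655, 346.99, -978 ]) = [ - 978, - 844, 62,346.99,  655]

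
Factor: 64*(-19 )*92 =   -  2^8*19^1*23^1 = - 111872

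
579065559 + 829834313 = 1408899872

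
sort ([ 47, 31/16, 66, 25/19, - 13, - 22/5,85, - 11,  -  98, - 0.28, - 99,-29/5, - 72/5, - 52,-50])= [ - 99,-98, - 52, - 50, - 72/5, - 13, - 11,-29/5, - 22/5, - 0.28, 25/19,31/16, 47, 66, 85]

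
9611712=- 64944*( - 148 )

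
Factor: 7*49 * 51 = 17493 = 3^1 * 7^3*17^1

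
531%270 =261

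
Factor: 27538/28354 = 13769/14177 = 7^2 * 281^1 * 14177^ (-1)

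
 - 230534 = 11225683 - 11456217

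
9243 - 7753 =1490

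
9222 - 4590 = 4632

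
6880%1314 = 310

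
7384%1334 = 714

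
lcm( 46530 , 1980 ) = 93060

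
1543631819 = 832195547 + 711436272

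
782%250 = 32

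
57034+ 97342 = 154376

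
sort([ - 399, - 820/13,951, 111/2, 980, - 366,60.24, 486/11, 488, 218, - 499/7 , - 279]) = [-399, -366,-279, - 499/7,  -  820/13,486/11, 111/2, 60.24, 218 , 488, 951,980] 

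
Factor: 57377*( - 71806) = - 4120012862 = - 2^1  *  7^1*23^1*181^1*223^1 *317^1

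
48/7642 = 24/3821 = 0.01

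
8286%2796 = 2694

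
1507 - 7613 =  - 6106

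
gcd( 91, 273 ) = 91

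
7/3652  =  7/3652 = 0.00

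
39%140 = 39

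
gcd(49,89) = 1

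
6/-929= - 1+923/929 = - 0.01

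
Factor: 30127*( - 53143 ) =-19^1*47^1 * 641^1*2797^1 = -  1601039161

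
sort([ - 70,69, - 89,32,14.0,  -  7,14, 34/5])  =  [  -  89, - 70, - 7, 34/5, 14.0,14  ,  32,  69 ]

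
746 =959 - 213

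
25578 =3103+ 22475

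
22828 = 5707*4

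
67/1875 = 67/1875 = 0.04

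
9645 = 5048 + 4597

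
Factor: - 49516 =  - 2^2 *12379^1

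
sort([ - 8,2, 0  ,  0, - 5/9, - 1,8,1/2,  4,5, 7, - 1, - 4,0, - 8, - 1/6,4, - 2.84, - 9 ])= [ - 9, - 8, - 8, - 4,  -  2.84, - 1, - 1, - 5/9, - 1/6,0 , 0,0,1/2,2, 4, 4 , 5, 7, 8]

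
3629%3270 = 359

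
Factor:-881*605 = - 5^1*11^2 * 881^1 = - 533005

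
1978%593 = 199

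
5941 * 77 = 457457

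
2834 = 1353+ 1481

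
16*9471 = 151536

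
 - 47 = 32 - 79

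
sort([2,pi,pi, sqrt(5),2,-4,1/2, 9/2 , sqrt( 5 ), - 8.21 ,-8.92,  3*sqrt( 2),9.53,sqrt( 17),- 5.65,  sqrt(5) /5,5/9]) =[-8.92,-8.21, - 5.65, - 4,  sqrt( 5 )/5,1/2, 5/9, 2,2 , sqrt( 5 ), sqrt ( 5),  pi , pi , sqrt(17),3* sqrt(2),  9/2,9.53] 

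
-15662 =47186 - 62848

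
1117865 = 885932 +231933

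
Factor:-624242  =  -2^1 *312121^1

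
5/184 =5/184 = 0.03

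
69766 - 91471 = -21705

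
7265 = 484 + 6781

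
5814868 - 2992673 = 2822195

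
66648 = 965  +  65683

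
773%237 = 62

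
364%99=67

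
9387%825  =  312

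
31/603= 31/603 = 0.05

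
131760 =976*135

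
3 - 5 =  -  2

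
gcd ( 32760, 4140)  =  180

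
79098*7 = 553686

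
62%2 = 0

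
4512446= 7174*629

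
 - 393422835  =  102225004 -495647839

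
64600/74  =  872+36/37= 872.97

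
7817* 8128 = 63536576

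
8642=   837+7805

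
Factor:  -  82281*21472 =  - 2^5*3^1*11^1*61^1*27427^1 = - 1766737632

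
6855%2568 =1719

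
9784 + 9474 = 19258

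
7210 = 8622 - 1412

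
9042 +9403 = 18445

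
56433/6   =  9405 + 1/2 =9405.50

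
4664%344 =192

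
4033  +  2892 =6925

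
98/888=49/444 = 0.11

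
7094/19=373 + 7/19= 373.37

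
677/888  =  677/888 = 0.76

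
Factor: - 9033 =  - 3^1*3011^1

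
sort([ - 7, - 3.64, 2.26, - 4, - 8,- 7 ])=[-8, - 7,-7, - 4, - 3.64,2.26] 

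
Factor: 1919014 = 2^1 * 67^1*14321^1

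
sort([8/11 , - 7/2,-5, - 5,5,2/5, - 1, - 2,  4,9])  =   [ - 5, - 5, - 7/2, - 2,-1,2/5,8/11,4,5,9 ] 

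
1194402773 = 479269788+715132985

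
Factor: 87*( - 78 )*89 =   -  2^1 * 3^2*13^1*29^1*89^1 = -603954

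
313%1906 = 313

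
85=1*85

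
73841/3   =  73841/3 =24613.67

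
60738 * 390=23687820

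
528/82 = 6+18/41 = 6.44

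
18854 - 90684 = - 71830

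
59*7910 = 466690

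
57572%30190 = 27382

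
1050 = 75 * 14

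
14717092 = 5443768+9273324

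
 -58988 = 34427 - 93415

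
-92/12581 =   -  4/547 = - 0.01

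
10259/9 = 10259/9 = 1139.89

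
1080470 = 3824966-2744496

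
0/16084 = 0 = 0.00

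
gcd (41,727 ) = 1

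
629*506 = 318274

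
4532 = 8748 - 4216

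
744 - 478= 266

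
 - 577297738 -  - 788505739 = 211208001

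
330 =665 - 335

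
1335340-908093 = 427247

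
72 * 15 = 1080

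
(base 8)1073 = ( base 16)23B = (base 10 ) 571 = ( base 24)NJ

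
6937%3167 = 603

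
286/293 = 286/293 =0.98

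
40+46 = 86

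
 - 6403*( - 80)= 512240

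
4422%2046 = 330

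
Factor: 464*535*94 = 2^5*5^1*29^1*47^1*107^1 = 23334560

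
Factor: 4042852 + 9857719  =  19^1*103^1*7103^1 = 13900571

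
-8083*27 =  - 218241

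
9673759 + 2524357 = 12198116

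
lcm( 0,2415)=0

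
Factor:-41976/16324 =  - 2^1*3^2*7^(-1) = - 18/7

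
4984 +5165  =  10149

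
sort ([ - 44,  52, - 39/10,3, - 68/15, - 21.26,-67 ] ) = [ - 67, - 44, - 21.26 , - 68/15, - 39/10,3,52]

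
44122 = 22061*2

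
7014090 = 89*78810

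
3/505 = 3/505 = 0.01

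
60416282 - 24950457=35465825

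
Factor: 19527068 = 2^2*11^1 * 311^1*1427^1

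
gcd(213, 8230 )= 1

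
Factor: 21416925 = 3^1 * 5^2 * 285559^1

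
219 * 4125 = 903375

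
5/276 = 5/276 = 0.02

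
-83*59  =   - 4897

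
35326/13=35326/13=2717.38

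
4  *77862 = 311448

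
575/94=575/94 = 6.12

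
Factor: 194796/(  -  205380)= - 5^( - 1)  *  163^(-1 )*773^1 = - 773/815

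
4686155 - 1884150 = 2802005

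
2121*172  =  364812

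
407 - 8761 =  - 8354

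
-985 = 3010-3995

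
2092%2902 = 2092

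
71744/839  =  85 + 429/839 = 85.51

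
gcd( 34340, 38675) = 85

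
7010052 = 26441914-19431862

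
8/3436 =2/859 = 0.00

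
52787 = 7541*7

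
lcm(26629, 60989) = 1890659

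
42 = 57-15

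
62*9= 558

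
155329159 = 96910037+58419122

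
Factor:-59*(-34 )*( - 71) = -142426 = - 2^1*17^1 * 59^1*71^1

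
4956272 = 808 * 6134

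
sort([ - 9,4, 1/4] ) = [-9, 1/4,4] 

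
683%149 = 87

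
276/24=23/2  =  11.50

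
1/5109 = 1/5109= 0.00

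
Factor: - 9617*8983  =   - 13^1*59^1*163^1*691^1 = - 86389511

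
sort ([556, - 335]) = [  -  335,556 ]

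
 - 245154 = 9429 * ( - 26) 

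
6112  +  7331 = 13443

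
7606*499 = 3795394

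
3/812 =3/812 = 0.00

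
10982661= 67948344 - 56965683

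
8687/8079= 8687/8079 = 1.08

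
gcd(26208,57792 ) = 672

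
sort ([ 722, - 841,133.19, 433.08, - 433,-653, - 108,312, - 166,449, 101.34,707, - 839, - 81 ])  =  [ - 841, - 839 ,- 653,-433,-166,-108, - 81,101.34,  133.19,312,433.08,  449,707,  722 ]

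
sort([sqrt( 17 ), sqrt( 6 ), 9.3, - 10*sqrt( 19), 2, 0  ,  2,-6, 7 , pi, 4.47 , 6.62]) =[ - 10*sqrt( 19 ), - 6,0,2 , 2, sqrt( 6) , pi , sqrt ( 17) , 4.47,6.62, 7 , 9.3]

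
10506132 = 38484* 273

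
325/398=325/398 = 0.82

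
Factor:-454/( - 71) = 2^1*71^(  -  1)*227^1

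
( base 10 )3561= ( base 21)81C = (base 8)6751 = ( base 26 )56p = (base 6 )24253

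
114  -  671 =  - 557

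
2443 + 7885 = 10328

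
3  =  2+1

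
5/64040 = 1/12808= 0.00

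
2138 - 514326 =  - 512188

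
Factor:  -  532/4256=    - 1/8 = -  2^(-3) 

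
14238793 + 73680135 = 87918928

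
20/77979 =20/77979 = 0.00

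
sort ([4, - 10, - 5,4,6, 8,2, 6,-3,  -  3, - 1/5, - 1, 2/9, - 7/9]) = [ - 10 , - 5, - 3, - 3, - 1,-7/9, - 1/5, 2/9,2,4,  4, 6 , 6, 8]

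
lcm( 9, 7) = 63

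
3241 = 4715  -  1474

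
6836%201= 2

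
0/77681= 0 = 0.00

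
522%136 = 114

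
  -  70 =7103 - 7173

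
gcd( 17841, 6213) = 57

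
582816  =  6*97136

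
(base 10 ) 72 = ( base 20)3c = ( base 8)110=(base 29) 2e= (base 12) 60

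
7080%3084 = 912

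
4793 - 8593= - 3800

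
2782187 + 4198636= 6980823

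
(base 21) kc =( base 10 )432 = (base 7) 1155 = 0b110110000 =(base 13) 273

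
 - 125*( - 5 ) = 625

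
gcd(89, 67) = 1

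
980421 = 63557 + 916864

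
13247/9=1471 + 8/9 =1471.89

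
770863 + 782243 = 1553106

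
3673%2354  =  1319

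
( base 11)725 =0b1101101010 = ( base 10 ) 874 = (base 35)oy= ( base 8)1552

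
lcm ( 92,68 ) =1564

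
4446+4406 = 8852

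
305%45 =35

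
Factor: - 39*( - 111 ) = 4329 = 3^2 * 13^1*37^1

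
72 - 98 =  - 26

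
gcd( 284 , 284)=284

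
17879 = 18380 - 501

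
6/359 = 6/359=0.02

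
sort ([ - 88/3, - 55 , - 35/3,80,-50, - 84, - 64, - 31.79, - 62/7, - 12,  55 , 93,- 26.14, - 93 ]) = [ - 93, - 84,-64,-55, - 50, - 31.79,-88/3 , - 26.14, - 12 ,- 35/3,-62/7,  55,  80, 93]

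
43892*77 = 3379684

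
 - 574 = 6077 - 6651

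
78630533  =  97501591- 18871058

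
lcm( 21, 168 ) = 168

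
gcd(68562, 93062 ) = 2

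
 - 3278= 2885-6163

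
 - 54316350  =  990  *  ( - 54865 )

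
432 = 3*144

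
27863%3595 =2698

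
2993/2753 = 2993/2753 = 1.09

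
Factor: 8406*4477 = 37633662 = 2^1 *3^2*11^2*37^1* 467^1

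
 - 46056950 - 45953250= - 92010200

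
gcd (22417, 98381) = 1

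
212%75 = 62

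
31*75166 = 2330146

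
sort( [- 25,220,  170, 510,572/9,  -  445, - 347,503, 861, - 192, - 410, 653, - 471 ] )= [ - 471, - 445,- 410, - 347, - 192, - 25,572/9, 170,  220,503,510, 653, 861] 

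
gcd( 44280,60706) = 2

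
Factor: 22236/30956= 3^1 *17^1* 71^( - 1 ) = 51/71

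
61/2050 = 61/2050 = 0.03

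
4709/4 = 1177 + 1/4=1177.25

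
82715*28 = 2316020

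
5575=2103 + 3472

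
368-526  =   - 158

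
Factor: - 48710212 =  -2^2*12177553^1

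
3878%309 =170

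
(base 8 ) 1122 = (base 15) 299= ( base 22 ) 150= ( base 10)594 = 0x252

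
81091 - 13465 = 67626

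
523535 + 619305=1142840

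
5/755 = 1/151 = 0.01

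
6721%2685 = 1351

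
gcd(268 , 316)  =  4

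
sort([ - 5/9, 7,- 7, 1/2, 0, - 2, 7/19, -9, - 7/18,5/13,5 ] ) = [ - 9,-7, - 2, - 5/9, - 7/18, 0,7/19 , 5/13 , 1/2 , 5,7]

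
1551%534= 483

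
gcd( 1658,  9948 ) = 1658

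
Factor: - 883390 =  - 2^1*5^1*88339^1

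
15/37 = 15/37 = 0.41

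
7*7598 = 53186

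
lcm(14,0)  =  0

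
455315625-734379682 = -279064057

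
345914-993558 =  - 647644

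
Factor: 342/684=2^(  -  1 ) = 1/2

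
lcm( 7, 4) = 28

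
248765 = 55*4523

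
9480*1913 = 18135240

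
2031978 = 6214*327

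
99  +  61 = 160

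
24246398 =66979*362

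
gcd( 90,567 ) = 9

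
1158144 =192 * 6032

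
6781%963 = 40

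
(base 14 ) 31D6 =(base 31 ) 8tt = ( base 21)JB6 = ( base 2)10000110101000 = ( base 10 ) 8616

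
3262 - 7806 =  - 4544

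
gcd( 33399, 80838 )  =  27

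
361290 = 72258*5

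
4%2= 0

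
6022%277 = 205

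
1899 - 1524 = 375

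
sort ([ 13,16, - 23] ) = [-23,13,16]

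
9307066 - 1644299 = 7662767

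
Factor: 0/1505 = 0^1= 0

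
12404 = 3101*4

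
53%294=53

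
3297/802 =4 + 89/802 =4.11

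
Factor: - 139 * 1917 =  - 3^3*71^1*139^1 = - 266463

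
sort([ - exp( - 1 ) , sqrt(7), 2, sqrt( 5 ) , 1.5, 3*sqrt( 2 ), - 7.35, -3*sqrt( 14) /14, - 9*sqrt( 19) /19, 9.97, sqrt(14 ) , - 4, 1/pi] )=[ - 7.35,- 4, - 9*sqrt(19) /19, - 3 * sqrt ( 14)/14, - exp( - 1),  1/pi,1.5, 2,sqrt( 5) , sqrt (7 ),sqrt(14 ), 3*sqrt( 2) , 9.97] 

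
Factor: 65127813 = 3^1* 21709271^1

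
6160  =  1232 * 5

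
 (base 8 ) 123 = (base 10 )83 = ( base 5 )313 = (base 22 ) 3H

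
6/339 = 2/113  =  0.02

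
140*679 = 95060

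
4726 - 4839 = -113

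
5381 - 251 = 5130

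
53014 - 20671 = 32343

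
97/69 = 1 + 28/69 = 1.41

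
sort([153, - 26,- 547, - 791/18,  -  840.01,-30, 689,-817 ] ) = [ - 840.01, - 817, - 547 , - 791/18, - 30,-26,153,689 ] 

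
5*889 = 4445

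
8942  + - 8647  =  295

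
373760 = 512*730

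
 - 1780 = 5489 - 7269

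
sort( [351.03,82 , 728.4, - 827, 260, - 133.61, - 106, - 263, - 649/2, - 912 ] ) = [ - 912, - 827, - 649/2, - 263, - 133.61, - 106, 82, 260,351.03, 728.4 ]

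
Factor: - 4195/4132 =- 2^( - 2 )*5^1*839^1*1033^( - 1) 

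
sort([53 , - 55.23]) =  [ - 55.23,  53 ]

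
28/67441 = 28/67441=0.00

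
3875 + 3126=7001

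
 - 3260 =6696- 9956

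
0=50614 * 0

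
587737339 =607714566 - 19977227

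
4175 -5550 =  - 1375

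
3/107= 3/107= 0.03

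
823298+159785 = 983083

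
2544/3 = 848 = 848.00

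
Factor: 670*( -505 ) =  - 338350 = - 2^1 * 5^2*67^1*101^1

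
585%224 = 137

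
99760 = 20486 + 79274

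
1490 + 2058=3548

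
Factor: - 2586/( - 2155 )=2^1 * 3^1 * 5^( - 1) = 6/5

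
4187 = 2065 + 2122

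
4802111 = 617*7783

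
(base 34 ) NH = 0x31F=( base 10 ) 799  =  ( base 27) 12g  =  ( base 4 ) 30133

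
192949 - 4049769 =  - 3856820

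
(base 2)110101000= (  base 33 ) CS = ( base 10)424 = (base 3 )120201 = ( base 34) cg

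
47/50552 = 47/50552 = 0.00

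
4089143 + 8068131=12157274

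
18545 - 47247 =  - 28702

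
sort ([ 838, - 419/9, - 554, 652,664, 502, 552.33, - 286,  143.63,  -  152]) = [ - 554, - 286, - 152,-419/9 , 143.63,502,552.33,  652,664,838] 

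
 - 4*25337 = -101348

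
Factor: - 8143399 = -11^1*79^1 * 9371^1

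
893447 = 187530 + 705917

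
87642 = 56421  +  31221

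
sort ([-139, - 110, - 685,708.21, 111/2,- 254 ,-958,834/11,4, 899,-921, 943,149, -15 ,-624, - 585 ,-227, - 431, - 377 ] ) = [ - 958, - 921,-685,-624, - 585,  -  431,-377, - 254, - 227 , - 139,- 110, - 15,4,111/2, 834/11,149,  708.21,899, 943]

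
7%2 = 1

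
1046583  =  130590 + 915993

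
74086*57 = 4222902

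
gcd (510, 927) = 3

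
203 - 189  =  14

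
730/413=730/413= 1.77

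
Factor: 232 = 2^3*29^1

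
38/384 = 19/192 = 0.10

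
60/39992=15/9998=0.00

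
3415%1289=837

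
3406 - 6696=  - 3290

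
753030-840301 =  - 87271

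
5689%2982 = 2707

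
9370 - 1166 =8204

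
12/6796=3/1699=0.00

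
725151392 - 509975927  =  215175465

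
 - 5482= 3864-9346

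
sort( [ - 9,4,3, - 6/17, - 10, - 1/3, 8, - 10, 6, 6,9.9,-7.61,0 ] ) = [ - 10, - 10, - 9, - 7.61, - 6/17, - 1/3,0,3, 4, 6,6,  8,  9.9]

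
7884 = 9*876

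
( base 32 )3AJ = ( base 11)2621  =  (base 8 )6523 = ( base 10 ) 3411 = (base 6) 23443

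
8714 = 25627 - 16913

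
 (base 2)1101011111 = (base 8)1537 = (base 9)1158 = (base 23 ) 1ec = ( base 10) 863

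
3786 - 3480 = 306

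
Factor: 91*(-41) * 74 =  - 276094 =-  2^1*7^1*13^1*37^1*41^1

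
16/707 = 16/707 = 0.02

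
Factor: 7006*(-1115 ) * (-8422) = 65790053180 = 2^2* 5^1 * 31^1 * 113^1*223^1 *4211^1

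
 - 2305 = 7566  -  9871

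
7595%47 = 28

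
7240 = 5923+1317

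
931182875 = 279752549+651430326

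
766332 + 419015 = 1185347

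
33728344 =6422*5252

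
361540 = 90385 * 4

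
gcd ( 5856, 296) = 8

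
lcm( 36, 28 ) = 252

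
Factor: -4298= - 2^1*7^1 * 307^1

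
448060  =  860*521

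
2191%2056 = 135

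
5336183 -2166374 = 3169809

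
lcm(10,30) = 30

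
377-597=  - 220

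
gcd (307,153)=1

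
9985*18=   179730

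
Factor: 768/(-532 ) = -2^6*3^1*7^( - 1 )*19^( - 1)= - 192/133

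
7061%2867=1327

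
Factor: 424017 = 3^2 * 11^1*4283^1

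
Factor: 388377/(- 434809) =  - 3^2*11^1*17^( - 1) * 3923^1*25577^( - 1 )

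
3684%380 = 264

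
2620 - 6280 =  -3660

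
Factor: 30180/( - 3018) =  - 2^1*5^1 =- 10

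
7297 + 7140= 14437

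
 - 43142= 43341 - 86483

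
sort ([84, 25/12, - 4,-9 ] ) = [ - 9, -4,25/12, 84 ]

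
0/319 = 0 = 0.00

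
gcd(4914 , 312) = 78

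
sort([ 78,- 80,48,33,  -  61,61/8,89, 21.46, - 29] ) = [  -  80, - 61, - 29, 61/8,21.46,33,48,78, 89] 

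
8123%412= 295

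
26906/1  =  26906 = 26906.00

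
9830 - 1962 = 7868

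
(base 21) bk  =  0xFB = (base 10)251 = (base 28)8r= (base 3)100022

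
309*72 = 22248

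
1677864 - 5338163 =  - 3660299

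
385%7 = 0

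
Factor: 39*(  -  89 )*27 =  - 3^4*13^1 *89^1 = - 93717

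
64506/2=32253 = 32253.00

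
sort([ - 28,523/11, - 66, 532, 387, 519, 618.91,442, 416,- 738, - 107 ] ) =[-738  , - 107,  -  66, - 28,523/11, 387,416,442,519,532, 618.91]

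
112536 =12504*9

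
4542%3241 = 1301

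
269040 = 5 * 53808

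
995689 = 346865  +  648824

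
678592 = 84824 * 8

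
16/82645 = 16/82645 = 0.00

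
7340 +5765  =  13105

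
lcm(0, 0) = 0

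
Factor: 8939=7^1*1277^1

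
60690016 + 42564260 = 103254276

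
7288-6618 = 670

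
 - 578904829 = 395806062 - 974710891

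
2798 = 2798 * 1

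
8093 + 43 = 8136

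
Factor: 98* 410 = 40180 = 2^2 * 5^1*7^2*41^1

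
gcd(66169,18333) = 1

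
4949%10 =9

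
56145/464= 121 + 1/464 = 121.00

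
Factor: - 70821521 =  - 70821521^1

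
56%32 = 24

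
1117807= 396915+720892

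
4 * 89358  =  357432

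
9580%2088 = 1228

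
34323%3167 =2653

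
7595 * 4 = 30380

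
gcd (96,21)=3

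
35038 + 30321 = 65359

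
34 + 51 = 85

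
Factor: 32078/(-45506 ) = -43^1 * 61^( - 1 ) = - 43/61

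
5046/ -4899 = -1682/1633 = -1.03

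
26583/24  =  1107 + 5/8  =  1107.62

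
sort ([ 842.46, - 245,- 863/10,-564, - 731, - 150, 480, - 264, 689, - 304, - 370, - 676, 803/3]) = [ - 731, - 676, - 564, - 370 , - 304,-264, - 245, - 150, - 863/10, 803/3, 480 , 689,842.46] 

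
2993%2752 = 241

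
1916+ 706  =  2622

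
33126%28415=4711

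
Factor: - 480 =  - 2^5 * 3^1*5^1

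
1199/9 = 133 + 2/9 = 133.22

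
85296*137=11685552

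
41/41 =1 = 1.00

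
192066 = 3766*51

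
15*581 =8715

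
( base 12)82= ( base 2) 1100010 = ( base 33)2W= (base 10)98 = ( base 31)35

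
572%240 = 92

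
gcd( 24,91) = 1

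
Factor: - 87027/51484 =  - 2^( - 2)*3^1*61^( - 1)*211^(- 1)*29009^1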